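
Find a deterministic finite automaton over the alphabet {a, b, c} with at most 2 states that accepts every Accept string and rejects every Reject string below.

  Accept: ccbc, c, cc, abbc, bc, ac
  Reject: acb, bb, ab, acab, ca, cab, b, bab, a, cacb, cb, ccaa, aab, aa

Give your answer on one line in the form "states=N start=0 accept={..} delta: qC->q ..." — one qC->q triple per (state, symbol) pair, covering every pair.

states=2 start=0 accept={1} delta: 0a->0 0b->0 0c->1 1a->0 1b->0 1c->1

Grow the machine one transition at a time. Run the examples from 0; the earliest place one falls off (shortest prefix, ties alphabetical) gets sent to the lowest-numbered state that keeps every Accept/Reject pair distinguishable — a pair clashes when both reach the same state with identical unread suffix — and to a fresh state only if none does.
a: 0a undefined. 0a->0: ok.
b: 0b undefined. 0b->0: ok.
c: 0c undefined. 0c->0: no, ccbc/acb meet in 0. Open state 1: 0c->1.
ca: 1a undefined. 1a->0: ok.
cb: 1b undefined. 1b->0: ok.
cc: 1c undefined. 1c->0: no, cc/acb meet in 0. 1c->1: ok.
All examples now run through 2 states with every (state, symbol) defined. Accept strings end in {1}, Reject strings end in {0}; accept={1}.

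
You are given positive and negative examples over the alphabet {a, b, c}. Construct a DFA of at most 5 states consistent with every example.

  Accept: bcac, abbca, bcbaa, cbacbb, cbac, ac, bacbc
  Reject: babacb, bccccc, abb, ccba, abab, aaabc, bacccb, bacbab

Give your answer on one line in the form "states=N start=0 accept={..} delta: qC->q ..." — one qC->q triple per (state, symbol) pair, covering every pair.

states=5 start=0 accept={0,3} delta: 0a->0 0b->1 0c->0 1a->2 1b->2 1c->1 2a->0 2b->1 2c->3 3a->0 3b->4 3c->0 4a->0 4b->0 4c->0

Fold the examples into a partial DFA from state 0: repeatedly fix the first undefined (state, symbol) met by the shortest-then-alphabetical prefix, trying targets in increasing order and rejecting any under which an Accept and a Reject string meet in one state with the same remainder; add a state when all current targets are rejected. Accepting states are where Accept strings end.
a: 0a undefined. 0a->0: ok.
b: 0b undefined. 0b->0: no, ac/aaabc meet in 0 with "c" left. Open state 1: 0b->1.
c: 0c undefined. 0c->0: ok.
ba: 1a undefined. 1a->0: no, cbacbb/abb meet in 1 with "b" left. 1a->1: no, cbac/aaabc meet in 1 with "c" left. Open state 2: 1a->2.
bc: 1c undefined. 1c->0: no, bcac/bccccc meet in 0. 1c->1: ok.
abb: 1b undefined. 1b->0: no, abbca/abb meet in 0. 1b->1: no, abbca/ccba meet in 2. 1b->2: ok.
bab: 2b undefined. 2b->0: no, ac/abab meet in 0. 2b->1: ok.
bac: 2c undefined. 2c->0: no, cbacbb/abb meet in 2. 2c->1: no, bcac/bccccc meet in 1. 2c->2: no, bcac/abb meet in 2. Open state 3: 2c->3.
bacb: 3b undefined. 3b->0: no, cbacbb/bccccc meet in 1. 3b->1: no, cbacbb/abb meet in 2. 3b->2: no, cbacbb/bccccc meet in 1. 3b->3: no, bcac/babacb meet in 3. Open state 4: 3b->4.
bacc: 3c undefined. 3c->0: ok.
bcba: 2a undefined. 2a->0: ok.
abbca: 3a undefined. 3a->0: ok.
bacba: 4a undefined. 4a->0: ok.
bacbc: 4c undefined. 4c->0: ok.
cbacbb: 4b undefined. 4b->0: ok.
All examples now run through 5 states with every (state, symbol) defined. Accept strings end in {0,3}, Reject strings end in {1,2,4}; accept={0,3}.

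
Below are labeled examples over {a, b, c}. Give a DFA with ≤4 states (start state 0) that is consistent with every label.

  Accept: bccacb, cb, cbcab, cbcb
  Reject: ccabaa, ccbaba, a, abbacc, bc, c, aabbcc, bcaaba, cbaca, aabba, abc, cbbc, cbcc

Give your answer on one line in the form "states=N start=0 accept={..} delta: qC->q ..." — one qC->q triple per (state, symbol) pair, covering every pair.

states=4 start=0 accept={2} delta: 0a->0 0b->0 0c->1 1a->0 1b->2 1c->0 2a->0 2b->0 2c->3 3a->1 3b->2 3c->0

State merging on the prefix tree: take the shortest (then alphabetical) example prefix whose next move is undefined and point that move at state 0, else 1, else 2, ...; a target is out if some Accept/Reject pair would then sit in one state with the same input left (inseparable). If every existing state is out, open a new one.
a: 0a undefined. 0a->0: ok.
b: 0b undefined. 0b->0: ok.
c: 0c undefined. 0c->0: no, bccacb/ccabaa meet in 0. Open state 1: 0c->1.
cb: 1b undefined. 1b->0: no, cb/a meet in 0. 1b->1: no, cb/bc meet in 1. Open state 2: 1b->2.
cc: 1c undefined. 1c->0: ok.
bca: 1a undefined. 1a->0: ok.
cba: 2a undefined. 2a->0: ok.
cbb: 2b undefined. 2b->0: ok.
cbc: 2c undefined. 2c->0: no, cbcab/ccabaa meet in 0. 2c->1: no, cbcab/ccabaa meet in 0. 2c->2: no, bccacb/cbcc meet in 2. Open state 3: 2c->3.
cbca: 3a undefined. 3a->0: no, cbcab/ccabaa meet in 0. 3a->1: ok.
cbcb: 3b undefined. 3b->0: no, cbcb/ccabaa meet in 0. 3b->1: no, cbcb/bc meet in 1. 3b->2: ok.
cbcc: 3c undefined. 3c->0: ok.
All examples now run through 4 states with every (state, symbol) defined. Accept strings end in {2}, Reject strings end in {0,1}; accept={2}.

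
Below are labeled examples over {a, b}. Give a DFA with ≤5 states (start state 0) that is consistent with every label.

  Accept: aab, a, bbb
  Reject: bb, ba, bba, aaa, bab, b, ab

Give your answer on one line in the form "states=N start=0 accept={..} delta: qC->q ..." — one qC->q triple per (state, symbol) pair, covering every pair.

states=4 start=0 accept={1} delta: 0a->1 0b->2 1a->3 1b->0 2a->0 2b->3 3a->0 3b->1

State merging on the prefix tree: take the shortest (then alphabetical) example prefix whose next move is undefined and point that move at state 0, else 1, else 2, ...; a target is out if some Accept/Reject pair would then sit in one state with the same input left (inseparable). If every existing state is out, open a new one.
a: 0a undefined. 0a->0: no, aab/b meet in 0 with "b" left. Open state 1: 0a->1.
b: 0b undefined. 0b->0: no, a/ba meet in 1. 0b->1: no, aab/bab meet in 1 with "ab" left. Open state 2: 0b->2.
aa: 1a undefined. 1a->0: no, aab/b meet in 2. 1a->1: no, aab/ab meet in 1 with "b" left. 1a->2: no, aab/bb meet in 2 with "b" left. Open state 3: 1a->3.
ab: 1b undefined. 1b->0: ok.
ba: 2a undefined. 2a->0: ok.
bb: 2b undefined. 2b->0: no, a/bba meet in 1. 2b->1: no, a/bb meet in 1. 2b->2: no, bbb/bb meet in 2. 2b->3: ok.
aaa: 3a undefined. 3a->0: ok.
aab: 3b undefined. 3b->0: no, aab/ba meet in 0. 3b->1: ok.
All examples now run through 4 states with every (state, symbol) defined. Accept strings end in {1}, Reject strings end in {0,2,3}; accept={1}.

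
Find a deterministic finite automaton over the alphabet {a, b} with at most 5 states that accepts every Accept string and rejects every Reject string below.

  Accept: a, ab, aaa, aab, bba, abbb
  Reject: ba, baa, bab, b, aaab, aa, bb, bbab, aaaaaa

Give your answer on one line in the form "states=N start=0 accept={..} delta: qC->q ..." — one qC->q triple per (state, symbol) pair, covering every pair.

states=5 start=0 accept={0,1,4} delta: 0a->1 0b->2 1a->3 1b->1 2a->2 2b->3 3a->4 3b->0 4a->0 4b->2

State merging on the prefix tree: take the shortest (then alphabetical) example prefix whose next move is undefined and point that move at state 0, else 1, else 2, ...; a target is out if some Accept/Reject pair would then sit in one state with the same input left (inseparable). If every existing state is out, open a new one.
a: 0a undefined. 0a->0: no, a/aa meet in 0. Open state 1: 0a->1.
b: 0b undefined. 0b->0: no, a/ba meet in 1. 0b->1: no, a/b meet in 1. Open state 2: 0b->2.
aa: 1a undefined. 1a->0: no, ab/aaab meet in 1 with "b" left. 1a->1: no, a/aa meet in 1. 1a->2: no, aaa/ba meet in 2 with "a" left. Open state 3: 1a->3.
ab: 1b undefined. 1b->0: no, abbb/bb meet in 2 with "b" left. 1b->1: ok.
ba: 2a undefined. 2a->0: no, a/baa meet in 1. 2a->1: no, a/ba meet in 1. 2a->2: ok.
bb: 2b undefined. 2b->0: no, a/bbab meet in 1. 2b->1: no, a/bab meet in 1. 2b->2: no, bba/ba meet in 2. 2b->3: ok.
aaa: 3a undefined. 3a->0: no, aaa/aaaaaa meet in 0. 3a->1: no, a/aaab meet in 1. 3a->2: no, aaa/ba meet in 2. 3a->3: no, aaa/bab meet in 3. Open state 4: 3a->4.
aab: 3b undefined. 3b->0: ok.
aaaa: 4a undefined. 4a->0: ok.
aaab: 4b undefined. 4b->0: no, aab/aaab meet in 0. 4b->1: no, a/aaab meet in 1. 4b->2: ok.
All examples now run through 5 states with every (state, symbol) defined. Accept strings end in {0,1,4}, Reject strings end in {2,3}; accept={0,1,4}.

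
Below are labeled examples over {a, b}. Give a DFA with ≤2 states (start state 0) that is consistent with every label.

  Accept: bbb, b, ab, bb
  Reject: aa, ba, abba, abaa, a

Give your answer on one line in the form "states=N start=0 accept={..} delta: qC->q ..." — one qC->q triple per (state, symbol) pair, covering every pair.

Fold the examples into a partial DFA from state 0: repeatedly fix the first undefined (state, symbol) met by the shortest-then-alphabetical prefix, trying targets in increasing order and rejecting any under which an Accept and a Reject string meet in one state with the same remainder; add a state when all current targets are rejected. Accepting states are where Accept strings end.
a: 0a undefined. 0a->0: ok.
b: 0b undefined. 0b->0: no, bbb/aa meet in 0. Open state 1: 0b->1.
ba: 1a undefined. 1a->0: ok.
bb: 1b undefined. 1b->0: no, bb/aa meet in 0. 1b->1: ok.
All examples now run through 2 states with every (state, symbol) defined. Accept strings end in {1}, Reject strings end in {0}; accept={1}.

states=2 start=0 accept={1} delta: 0a->0 0b->1 1a->0 1b->1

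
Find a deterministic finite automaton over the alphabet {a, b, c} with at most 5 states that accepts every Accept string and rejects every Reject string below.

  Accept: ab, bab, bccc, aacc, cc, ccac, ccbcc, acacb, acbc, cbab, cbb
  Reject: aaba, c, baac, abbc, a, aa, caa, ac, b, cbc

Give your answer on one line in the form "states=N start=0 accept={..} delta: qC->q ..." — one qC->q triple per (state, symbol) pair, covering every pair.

Grow the machine one transition at a time. Run the examples from 0; the earliest place one falls off (shortest prefix, ties alphabetical) gets sent to the lowest-numbered state that keeps every Accept/Reject pair distinguishable — a pair clashes when both reach the same state with identical unread suffix — and to a fresh state only if none does.
a: 0a undefined. 0a->0: no, ab/b meet in 0 with "b" left. Open state 1: 0a->1.
b: 0b undefined. 0b->0: ok.
c: 0c undefined. 0c->0: no, bccc/c meet in 0. 0c->1: no, cc/ac meet in 1 with "c" left. Open state 2: 0c->2.
aa: 1a undefined. 1a->0: ok.
ab: 1b undefined. 1b->0: no, ab/aa meet in 0. 1b->1: no, ab/aaba meet in 1. 1b->2: no, ab/c meet in 2. Open state 3: 1b->3.
ac: 1c undefined. 1c->0: no, acacb/aa meet in 0. 1c->1: ok.
ca: 2a undefined. 2a->0: ok.
cb: 2b undefined. 2b->0: no, acacb/aa meet in 0. 2b->1: no, acacb/aaba meet in 1. 2b->2: no, aacc/cbc meet in 2 with "c" left. 2b->3: no, acbc/cbc meet in 3 with "c" left. Open state 4: 2b->4.
cc: 2c undefined. 2c->0: no, bccc/c meet in 2. 2c->1: no, bccc/aaba meet in 1. 2c->2: no, bccc/c meet in 2. 2c->3: ok.
abb: 3b undefined. 3b->0: ok.
cba: 4a undefined. 4a->0: no, cbab/aa meet in 0. 4a->1: ok.
cbb: 4b undefined. 4b->0: no, cbb/aa meet in 0. 4b->1: no, cbb/aaba meet in 1. 4b->2: no, cbb/c meet in 2. 4b->3: ok.
cbc: 4c undefined. 4c->0: ok.
cca: 3a undefined. 3a->0: no, ccac/c meet in 2. 3a->1: no, ccac/aaba meet in 1. 3a->2: ok.
acbc: 3c undefined. 3c->0: no, bccc/aa meet in 0. 3c->1: no, bccc/aaba meet in 1. 3c->2: no, bccc/c meet in 2. 3c->3: ok.
All examples now run through 5 states with every (state, symbol) defined. Accept strings end in {3,4}, Reject strings end in {0,1,2}; accept={3,4}.

states=5 start=0 accept={3,4} delta: 0a->1 0b->0 0c->2 1a->0 1b->3 1c->1 2a->0 2b->4 2c->3 3a->2 3b->0 3c->3 4a->1 4b->3 4c->0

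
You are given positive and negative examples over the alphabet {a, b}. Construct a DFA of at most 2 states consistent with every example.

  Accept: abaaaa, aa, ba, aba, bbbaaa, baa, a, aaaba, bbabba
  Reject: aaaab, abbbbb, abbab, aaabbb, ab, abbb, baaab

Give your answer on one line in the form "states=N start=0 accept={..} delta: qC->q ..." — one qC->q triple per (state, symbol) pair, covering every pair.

State merging on the prefix tree: take the shortest (then alphabetical) example prefix whose next move is undefined and point that move at state 0, else 1, else 2, ...; a target is out if some Accept/Reject pair would then sit in one state with the same input left (inseparable). If every existing state is out, open a new one.
a: 0a undefined. 0a->0: ok.
b: 0b undefined. 0b->0: no, abaaaa/aaaab meet in 0. Open state 1: 0b->1.
ba: 1a undefined. 1a->0: ok.
bb: 1b undefined. 1b->0: ok.
All examples now run through 2 states with every (state, symbol) defined. Accept strings end in {0}, Reject strings end in {1}; accept={0}.

states=2 start=0 accept={0} delta: 0a->0 0b->1 1a->0 1b->0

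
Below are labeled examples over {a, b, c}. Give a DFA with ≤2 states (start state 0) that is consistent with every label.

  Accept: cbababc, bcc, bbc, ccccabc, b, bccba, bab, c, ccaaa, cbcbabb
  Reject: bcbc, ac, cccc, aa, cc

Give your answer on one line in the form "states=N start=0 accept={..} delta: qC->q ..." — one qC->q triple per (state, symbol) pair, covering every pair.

states=2 start=0 accept={1} delta: 0a->1 0b->1 0c->1 1a->0 1b->0 1c->0

State merging on the prefix tree: take the shortest (then alphabetical) example prefix whose next move is undefined and point that move at state 0, else 1, else 2, ...; a target is out if some Accept/Reject pair would then sit in one state with the same input left (inseparable). If every existing state is out, open a new one.
a: 0a undefined. 0a->0: no, c/ac meet in 0 with "c" left. Open state 1: 0a->1.
b: 0b undefined. 0b->0: no, bcc/cc meet in 0 with "cc" left. 0b->1: ok.
c: 0c undefined. 0c->0: no, c/cccc meet in 0. 0c->1: ok.
aa: 1a undefined. 1a->0: ok.
ac: 1c undefined. 1c->0: ok.
bb: 1b undefined. 1b->0: ok.
All examples now run through 2 states with every (state, symbol) defined. Accept strings end in {1}, Reject strings end in {0}; accept={1}.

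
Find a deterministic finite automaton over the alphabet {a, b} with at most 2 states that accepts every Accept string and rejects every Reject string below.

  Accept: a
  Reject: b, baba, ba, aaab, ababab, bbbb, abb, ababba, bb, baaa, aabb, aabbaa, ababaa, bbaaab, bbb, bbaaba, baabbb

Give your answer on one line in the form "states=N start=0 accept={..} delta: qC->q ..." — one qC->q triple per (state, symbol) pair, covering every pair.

states=2 start=0 accept={0} delta: 0a->0 0b->1 1a->1 1b->1

State merging on the prefix tree: take the shortest (then alphabetical) example prefix whose next move is undefined and point that move at state 0, else 1, else 2, ...; a target is out if some Accept/Reject pair would then sit in one state with the same input left (inseparable). If every existing state is out, open a new one.
a: 0a undefined. 0a->0: ok.
b: 0b undefined. 0b->0: no, a/b meet in 0. Open state 1: 0b->1.
ba: 1a undefined. 1a->0: no, a/baba meet in 0. 1a->1: ok.
bb: 1b undefined. 1b->0: no, a/baba meet in 0. 1b->1: ok.
All examples now run through 2 states with every (state, symbol) defined. Accept strings end in {0}, Reject strings end in {1}; accept={0}.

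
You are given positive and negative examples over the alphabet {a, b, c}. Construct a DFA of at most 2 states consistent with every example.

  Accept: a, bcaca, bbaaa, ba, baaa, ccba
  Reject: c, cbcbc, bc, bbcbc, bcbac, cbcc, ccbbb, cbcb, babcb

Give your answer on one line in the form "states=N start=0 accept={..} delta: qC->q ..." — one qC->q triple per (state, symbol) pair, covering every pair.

Grow the machine one transition at a time. Run the examples from 0; the earliest place one falls off (shortest prefix, ties alphabetical) gets sent to the lowest-numbered state that keeps every Accept/Reject pair distinguishable — a pair clashes when both reach the same state with identical unread suffix — and to a fresh state only if none does.
a: 0a undefined. 0a->0: ok.
b: 0b undefined. 0b->0: ok.
c: 0c undefined. 0c->0: no, a/c meet in 0. Open state 1: 0c->1.
cb: 1b undefined. 1b->0: no, a/cbcb meet in 0. 1b->1: ok.
cc: 1c undefined. 1c->0: no, a/bbcbc meet in 0. 1c->1: ok.
bca: 1a undefined. 1a->0: ok.
All examples now run through 2 states with every (state, symbol) defined. Accept strings end in {0}, Reject strings end in {1}; accept={0}.

states=2 start=0 accept={0} delta: 0a->0 0b->0 0c->1 1a->0 1b->1 1c->1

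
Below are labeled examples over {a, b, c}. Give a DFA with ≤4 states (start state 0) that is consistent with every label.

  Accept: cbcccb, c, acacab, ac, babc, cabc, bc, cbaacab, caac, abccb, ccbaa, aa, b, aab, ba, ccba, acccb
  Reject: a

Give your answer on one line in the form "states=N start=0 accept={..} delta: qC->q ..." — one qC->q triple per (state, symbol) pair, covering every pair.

State merging on the prefix tree: take the shortest (then alphabetical) example prefix whose next move is undefined and point that move at state 0, else 1, else 2, ...; a target is out if some Accept/Reject pair would then sit in one state with the same input left (inseparable). If every existing state is out, open a new one.
a: 0a undefined. 0a->0: no, aa/a meet in 0. Open state 1: 0a->1.
b: 0b undefined. 0b->0: no, ba/a meet in 1. 0b->1: no, b/a meet in 1. Open state 2: 0b->2.
c: 0c undefined. 0c->0: ok.
aa: 1a undefined. 1a->0: ok.
ab: 1b undefined. 1b->0: ok.
ac: 1c undefined. 1c->0: ok.
ba: 2a undefined. 2a->0: no, ccbaa/a meet in 1. 2a->1: no, ba/a meet in 1. 2a->2: ok.
bc: 2c undefined. 2c->0: ok.
bab: 2b undefined. 2b->0: ok.
All examples now run through 3 states with every (state, symbol) defined. Accept strings end in {0,2}, Reject strings end in {1}; accept={0,2}.

states=3 start=0 accept={0,2} delta: 0a->1 0b->2 0c->0 1a->0 1b->0 1c->0 2a->2 2b->0 2c->0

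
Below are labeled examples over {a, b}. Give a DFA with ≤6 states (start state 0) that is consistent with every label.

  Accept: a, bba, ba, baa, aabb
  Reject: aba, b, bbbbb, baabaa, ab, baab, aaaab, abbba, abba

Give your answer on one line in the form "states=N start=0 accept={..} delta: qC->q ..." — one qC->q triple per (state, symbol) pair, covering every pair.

State merging on the prefix tree: take the shortest (then alphabetical) example prefix whose next move is undefined and point that move at state 0, else 1, else 2, ...; a target is out if some Accept/Reject pair would then sit in one state with the same input left (inseparable). If every existing state is out, open a new one.
a: 0a undefined. 0a->0: no, bba/abba meet in 0 with "bba" left. Open state 1: 0a->1.
b: 0b undefined. 0b->0: ok.
aa: 1a undefined. 1a->0: no, baa/b meet in 0. 1a->1: ok.
ab: 1b undefined. 1b->0: no, a/aba meet in 1. 1b->1: no, a/aba meet in 1. Open state 2: 1b->2.
aba: 2a undefined. 2a->0: no, a/baabaa meet in 1. 2a->1: no, a/aba meet in 1. 2a->2: ok.
abb: 2b undefined. 2b->0: no, a/abbba meet in 1. 2b->1: no, a/abba meet in 1. 2b->2: no, aabb/aba meet in 2. Open state 3: 2b->3.
abba: 3a undefined. 3a->0: ok.
abbb: 3b undefined. 3b->0: no, a/abbba meet in 1. 3b->1: no, a/abbba meet in 1. 3b->2: ok.
All examples now run through 4 states with every (state, symbol) defined. Accept strings end in {1,3}, Reject strings end in {0,2}; accept={1,3}.

states=4 start=0 accept={1,3} delta: 0a->1 0b->0 1a->1 1b->2 2a->2 2b->3 3a->0 3b->2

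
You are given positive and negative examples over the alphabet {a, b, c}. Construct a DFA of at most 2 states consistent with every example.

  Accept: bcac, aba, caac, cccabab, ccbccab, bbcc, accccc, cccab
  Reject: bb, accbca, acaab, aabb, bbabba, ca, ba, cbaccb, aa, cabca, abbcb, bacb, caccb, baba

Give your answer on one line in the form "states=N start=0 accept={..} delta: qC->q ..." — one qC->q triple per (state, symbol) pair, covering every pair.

states=2 start=0 accept={1} delta: 0a->1 0b->1 0c->1 1a->0 1b->0 1c->1

Fold the examples into a partial DFA from state 0: repeatedly fix the first undefined (state, symbol) met by the shortest-then-alphabetical prefix, trying targets in increasing order and rejecting any under which an Accept and a Reject string meet in one state with the same remainder; add a state when all current targets are rejected. Accepting states are where Accept strings end.
a: 0a undefined. 0a->0: no, aba/ba meet in 0 with "ba" left. Open state 1: 0a->1.
b: 0b undefined. 0b->0: no, aba/baba meet in 1 with "ba" left. 0b->1: ok.
c: 0c undefined. 0c->0: no, cccab/bb meet in 1 with "b" left. 0c->1: ok.
aa: 1a undefined. 1a->0: ok.
ab: 1b undefined. 1b->0: ok.
ac: 1c undefined. 1c->0: no, bcac/bb meet in 0. 1c->1: ok.
All examples now run through 2 states with every (state, symbol) defined. Accept strings end in {1}, Reject strings end in {0}; accept={1}.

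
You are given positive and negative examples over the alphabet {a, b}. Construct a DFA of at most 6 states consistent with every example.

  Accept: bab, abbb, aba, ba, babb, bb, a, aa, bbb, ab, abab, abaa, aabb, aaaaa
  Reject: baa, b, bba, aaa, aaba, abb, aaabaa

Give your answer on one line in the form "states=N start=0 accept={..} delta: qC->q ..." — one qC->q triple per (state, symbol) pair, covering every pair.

states=5 start=0 accept={0,1,3} delta: 0a->1 0b->2 1a->3 1b->0 2a->3 2b->3 3a->4 3b->3 4a->0 4b->1

Grow the machine one transition at a time. Run the examples from 0; the earliest place one falls off (shortest prefix, ties alphabetical) gets sent to the lowest-numbered state that keeps every Accept/Reject pair distinguishable — a pair clashes when both reach the same state with identical unread suffix — and to a fresh state only if none does.
a: 0a undefined. 0a->0: no, aba/aaba meet in 0 with "ba" left. Open state 1: 0a->1.
b: 0b undefined. 0b->0: no, ba/bba meet in 1. 0b->1: no, aba/bba meet in 1 with "ba" left. Open state 2: 0b->2.
aa: 1a undefined. 1a->0: no, ba/aaba meet in 2 with "a" left. 1a->1: no, aba/aaba meet in 1 with "ba" left. 1a->2: no, ba/aaa meet in 2 with "a" left. Open state 3: 1a->3.
ab: 1b undefined. 1b->0: ok.
ba: 2a undefined. 2a->0: no, bab/b meet in 2. 2a->1: no, babb/b meet in 2. 2a->2: no, ba/baa meet in 2. 2a->3: ok.
bb: 2b undefined. 2b->0: no, aba/bba meet in 1. 2b->1: no, ba/bba meet in 3. 2b->2: no, abbb/b meet in 2. 2b->3: ok.
aaa: 3a undefined. 3a->0: no, ab/baa meet in 0. 3a->1: no, abbb/aaabaa meet in 3. 3a->2: no, abbb/aaabaa meet in 3. 3a->3: no, abbb/baa meet in 3. Open state 4: 3a->4.
aab: 3b undefined. 3b->0: no, aba/aaba meet in 1. 3b->1: no, abbb/aaba meet in 3. 3b->2: no, bab/b meet in 2. 3b->3: ok.
aaaa: 4a undefined. 4a->0: ok.
aaab: 4b undefined. 4b->0: no, bab/aaabaa meet in 3. 4b->1: ok.
All examples now run through 5 states with every (state, symbol) defined. Accept strings end in {0,1,3}, Reject strings end in {2,4}; accept={0,1,3}.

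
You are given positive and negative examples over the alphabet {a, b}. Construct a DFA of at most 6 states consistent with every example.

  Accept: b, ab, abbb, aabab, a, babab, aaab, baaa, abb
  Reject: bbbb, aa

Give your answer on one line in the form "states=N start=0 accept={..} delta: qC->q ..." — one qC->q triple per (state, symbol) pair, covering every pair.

states=3 start=0 accept={1,2} delta: 0a->1 0b->2 1a->0 1b->1 2a->1 2b->0

Grow the machine one transition at a time. Run the examples from 0; the earliest place one falls off (shortest prefix, ties alphabetical) gets sent to the lowest-numbered state that keeps every Accept/Reject pair distinguishable — a pair clashes when both reach the same state with identical unread suffix — and to a fresh state only if none does.
a: 0a undefined. 0a->0: no, a/aa meet in 0. Open state 1: 0a->1.
b: 0b undefined. 0b->0: no, b/bbbb meet in 0. 0b->1: no, abbb/bbbb meet in 1 with "bbb" left. Open state 2: 0b->2.
aa: 1a undefined. 1a->0: ok.
ab: 1b undefined. 1b->0: no, ab/aa meet in 0. 1b->1: ok.
ba: 2a undefined. 2a->0: no, baaa/aa meet in 0. 2a->1: ok.
bb: 2b undefined. 2b->0: ok.
All examples now run through 3 states with every (state, symbol) defined. Accept strings end in {1,2}, Reject strings end in {0}; accept={1,2}.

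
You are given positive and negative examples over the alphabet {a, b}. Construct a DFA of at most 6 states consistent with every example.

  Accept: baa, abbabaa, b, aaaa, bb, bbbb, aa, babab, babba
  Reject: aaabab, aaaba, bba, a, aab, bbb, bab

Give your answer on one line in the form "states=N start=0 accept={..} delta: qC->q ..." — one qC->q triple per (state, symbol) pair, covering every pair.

states=6 start=0 accept={2,3,4} delta: 0a->1 0b->2 1a->3 1b->0 2a->3 2b->4 3a->2 3b->5 4a->1 4b->0 5a->2 5b->1

Grow the machine one transition at a time. Run the examples from 0; the earliest place one falls off (shortest prefix, ties alphabetical) gets sent to the lowest-numbered state that keeps every Accept/Reject pair distinguishable — a pair clashes when both reach the same state with identical unread suffix — and to a fresh state only if none does.
a: 0a undefined. 0a->0: no, b/aab meet in 0 with "b" left. Open state 1: 0a->1.
b: 0b undefined. 0b->0: no, b/bbb meet in 0. 0b->1: no, b/a meet in 1. Open state 2: 0b->2.
aa: 1a undefined. 1a->0: no, b/aab meet in 2. 1a->1: no, aaaa/a meet in 1. 1a->2: no, bb/aab meet in 2 with "b" left. Open state 3: 1a->3.
ab: 1b undefined. 1b->0: ok.
ba: 2a undefined. 2a->0: no, baa/a meet in 1. 2a->1: no, babab/bab meet in 0. 2a->2: no, bb/bab meet in 2 with "b" left. 2a->3: ok.
bb: 2b undefined. 2b->0: no, b/bbb meet in 2. 2b->1: no, bb/a meet in 1. 2b->2: no, b/bbb meet in 2. 2b->3: no, baa/bba meet in 3 with "a" left. Open state 4: 2b->4.
aaa: 3a undefined. 3a->0: no, aaaa/a meet in 1. 3a->1: no, baa/aaaba meet in 1. 3a->2: ok.
aab: 3b undefined. 3b->0: no, babab/aab meet in 0. 3b->1: no, babab/a meet in 1. 3b->2: no, baa/aab meet in 2. 3b->3: no, abbabaa/aab meet in 3. 3b->4: no, bb/aab meet in 4. Open state 5: 3b->5.
bba: 4a undefined. 4a->0: no, baa/aaabab meet in 2. 4a->1: ok.
bbb: 4b undefined. 4b->0: ok.
baba: 5a undefined. 5a->0: no, abbabaa/aaaba meet in 1. 5a->1: no, babab/aaabab meet in 0. 5a->2: ok.
babb: 5b undefined. 5b->0: no, babba/aaaba meet in 1. 5b->1: ok.
All examples now run through 6 states with every (state, symbol) defined. Accept strings end in {2,3,4}, Reject strings end in {0,1,5}; accept={2,3,4}.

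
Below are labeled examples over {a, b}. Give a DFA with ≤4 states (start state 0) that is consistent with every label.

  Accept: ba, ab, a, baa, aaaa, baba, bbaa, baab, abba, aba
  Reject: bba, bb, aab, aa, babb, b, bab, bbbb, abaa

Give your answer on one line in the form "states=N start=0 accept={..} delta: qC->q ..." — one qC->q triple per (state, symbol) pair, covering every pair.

states=4 start=0 accept={0,1} delta: 0a->1 0b->2 1a->2 1b->0 2a->0 2b->3 3a->2 3b->0

Fold the examples into a partial DFA from state 0: repeatedly fix the first undefined (state, symbol) met by the shortest-then-alphabetical prefix, trying targets in increasing order and rejecting any under which an Accept and a Reject string meet in one state with the same remainder; add a state when all current targets are rejected. Accepting states are where Accept strings end.
a: 0a undefined. 0a->0: no, ab/aab meet in 0 with "b" left. Open state 1: 0a->1.
b: 0b undefined. 0b->0: no, ba/bba meet in 1. 0b->1: no, ba/aa meet in 1 with "a" left. Open state 2: 0b->2.
aa: 1a undefined. 1a->0: no, aaaa/aa meet in 0. 1a->1: no, ab/aab meet in 1 with "b" left. 1a->2: ok.
ab: 1b undefined. 1b->0: ok.
ba: 2a undefined. 2a->0: ok.
bb: 2b undefined. 2b->0: no, ba/bb meet in 0. 2b->1: no, a/bb meet in 1. 2b->2: no, ba/bba meet in 0. Open state 3: 2b->3.
bba: 3a undefined. 3a->0: no, ba/bba meet in 0. 3a->1: no, a/bba meet in 1. 3a->2: ok.
bbb: 3b undefined. 3b->0: ok.
All examples now run through 4 states with every (state, symbol) defined. Accept strings end in {0,1}, Reject strings end in {2,3}; accept={0,1}.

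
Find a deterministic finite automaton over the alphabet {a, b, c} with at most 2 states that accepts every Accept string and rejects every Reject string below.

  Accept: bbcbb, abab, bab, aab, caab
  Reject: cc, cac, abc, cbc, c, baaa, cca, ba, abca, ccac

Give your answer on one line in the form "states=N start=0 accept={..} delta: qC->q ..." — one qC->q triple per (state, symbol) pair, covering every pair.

states=2 start=0 accept={1} delta: 0a->0 0b->1 0c->0 1a->0 1b->1 1c->0

Fold the examples into a partial DFA from state 0: repeatedly fix the first undefined (state, symbol) met by the shortest-then-alphabetical prefix, trying targets in increasing order and rejecting any under which an Accept and a Reject string meet in one state with the same remainder; add a state when all current targets are rejected. Accepting states are where Accept strings end.
a: 0a undefined. 0a->0: ok.
b: 0b undefined. 0b->0: no, abab/baaa meet in 0. Open state 1: 0b->1.
c: 0c undefined. 0c->0: ok.
ba: 1a undefined. 1a->0: ok.
bb: 1b undefined. 1b->0: no, bbcbb/cc meet in 0. 1b->1: ok.
abc: 1c undefined. 1c->0: ok.
All examples now run through 2 states with every (state, symbol) defined. Accept strings end in {1}, Reject strings end in {0}; accept={1}.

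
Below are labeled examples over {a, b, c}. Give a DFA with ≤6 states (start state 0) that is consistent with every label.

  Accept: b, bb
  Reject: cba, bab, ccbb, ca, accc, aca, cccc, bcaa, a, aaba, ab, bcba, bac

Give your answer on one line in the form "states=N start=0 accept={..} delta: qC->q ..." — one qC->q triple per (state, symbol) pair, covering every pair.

Grow the machine one transition at a time. Run the examples from 0; the earliest place one falls off (shortest prefix, ties alphabetical) gets sent to the lowest-numbered state that keeps every Accept/Reject pair distinguishable — a pair clashes when both reach the same state with identical unread suffix — and to a fresh state only if none does.
a: 0a undefined. 0a->0: no, b/ab meet in 0 with "b" left. Open state 1: 0a->1.
b: 0b undefined. 0b->0: ok.
c: 0c undefined. 0c->0: no, b/ccbb meet in 0. 0c->1: ok.
aa: 1a undefined. 1a->0: no, b/ca meet in 0. 1a->1: ok.
ab: 1b undefined. 1b->0: no, b/bab meet in 0. 1b->1: ok.
ac: 1c undefined. 1c->0: no, b/ccbb meet in 0. 1c->1: ok.
All examples now run through 2 states with every (state, symbol) defined. Accept strings end in {0}, Reject strings end in {1}; accept={0}.

states=2 start=0 accept={0} delta: 0a->1 0b->0 0c->1 1a->1 1b->1 1c->1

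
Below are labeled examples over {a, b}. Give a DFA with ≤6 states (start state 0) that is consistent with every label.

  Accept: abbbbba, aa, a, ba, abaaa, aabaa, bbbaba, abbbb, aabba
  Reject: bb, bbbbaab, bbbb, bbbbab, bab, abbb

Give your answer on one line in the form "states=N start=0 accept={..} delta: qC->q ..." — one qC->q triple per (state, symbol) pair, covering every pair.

Grow the machine one transition at a time. Run the examples from 0; the earliest place one falls off (shortest prefix, ties alphabetical) gets sent to the lowest-numbered state that keeps every Accept/Reject pair distinguishable — a pair clashes when both reach the same state with identical unread suffix — and to a fresh state only if none does.
a: 0a undefined. 0a->0: no, abbbb/bbbb meet in 0 with "bbbb" left. Open state 1: 0a->1.
b: 0b undefined. 0b->0: ok.
aa: 1a undefined. 1a->0: no, aa/bb meet in 0. 1a->1: ok.
ab: 1b undefined. 1b->0: no, abbbb/bb meet in 0. 1b->1: no, abbbbba/bbbbaab meet in 1. Open state 2: 1b->2.
aba: 2a undefined. 2a->0: no, bbbaba/bb meet in 0. 2a->1: ok.
abb: 2b undefined. 2b->0: no, abbbb/bb meet in 0. 2b->1: ok.
All examples now run through 3 states with every (state, symbol) defined. Accept strings end in {1}, Reject strings end in {0,2}; accept={1}.

states=3 start=0 accept={1} delta: 0a->1 0b->0 1a->1 1b->2 2a->1 2b->1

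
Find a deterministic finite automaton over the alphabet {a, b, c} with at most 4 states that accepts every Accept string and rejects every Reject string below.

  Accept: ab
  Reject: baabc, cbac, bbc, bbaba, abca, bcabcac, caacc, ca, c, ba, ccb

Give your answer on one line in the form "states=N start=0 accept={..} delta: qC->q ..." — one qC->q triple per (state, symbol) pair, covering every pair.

states=3 start=0 accept={1} delta: 0a->0 0b->1 0c->2 1a->0 1b->0 1c->0 2a->0 2b->0 2c->2

Grow the machine one transition at a time. Run the examples from 0; the earliest place one falls off (shortest prefix, ties alphabetical) gets sent to the lowest-numbered state that keeps every Accept/Reject pair distinguishable — a pair clashes when both reach the same state with identical unread suffix — and to a fresh state only if none does.
a: 0a undefined. 0a->0: ok.
b: 0b undefined. 0b->0: no, ab/bbaba meet in 0. Open state 1: 0b->1.
c: 0c undefined. 0c->0: no, ab/ccb meet in 1. 0c->1: no, ab/c meet in 1. Open state 2: 0c->2.
ba: 1a undefined. 1a->0: ok.
bb: 1b undefined. 1b->0: ok.
bc: 1c undefined. 1c->0: ok.
ca: 2a undefined. 2a->0: ok.
cb: 2b undefined. 2b->0: ok.
cc: 2c undefined. 2c->0: no, ab/ccb meet in 1. 2c->1: no, ab/caacc meet in 1. 2c->2: ok.
All examples now run through 3 states with every (state, symbol) defined. Accept strings end in {1}, Reject strings end in {0,2}; accept={1}.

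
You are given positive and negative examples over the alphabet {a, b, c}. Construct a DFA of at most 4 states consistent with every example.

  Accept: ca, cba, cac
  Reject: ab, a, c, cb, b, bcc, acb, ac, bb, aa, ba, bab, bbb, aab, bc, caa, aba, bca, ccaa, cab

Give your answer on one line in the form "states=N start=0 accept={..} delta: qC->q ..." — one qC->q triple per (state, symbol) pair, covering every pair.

states=4 start=0 accept={3} delta: 0a->0 0b->1 0c->2 1a->0 1b->0 1c->0 2a->3 2b->2 2c->0 3a->0 3b->0 3c->3

Fold the examples into a partial DFA from state 0: repeatedly fix the first undefined (state, symbol) met by the shortest-then-alphabetical prefix, trying targets in increasing order and rejecting any under which an Accept and a Reject string meet in one state with the same remainder; add a state when all current targets are rejected. Accepting states are where Accept strings end.
a: 0a undefined. 0a->0: ok.
b: 0b undefined. 0b->0: no, ca/bca meet in 0 with "ca" left. Open state 1: 0b->1.
c: 0c undefined. 0c->0: no, ca/a meet in 0. 0c->1: no, ca/ba meet in 1 with "a" left. Open state 2: 0c->2.
ba: 1a undefined. 1a->0: ok.
bb: 1b undefined. 1b->0: ok.
bc: 1c undefined. 1c->0: ok.
ca: 2a undefined. 2a->0: no, ca/a meet in 0. 2a->1: no, ca/ab meet in 1. 2a->2: no, ca/c meet in 2. Open state 3: 2a->3.
cb: 2b undefined. 2b->0: no, cba/a meet in 0. 2b->1: no, cba/a meet in 0. 2b->2: ok.
cc: 2c undefined. 2c->0: ok.
caa: 3a undefined. 3a->0: ok.
cab: 3b undefined. 3b->0: ok.
cac: 3c undefined. 3c->0: no, cac/a meet in 0. 3c->1: no, cac/ab meet in 1. 3c->2: no, cac/c meet in 2. 3c->3: ok.
All examples now run through 4 states with every (state, symbol) defined. Accept strings end in {3}, Reject strings end in {0,1,2}; accept={3}.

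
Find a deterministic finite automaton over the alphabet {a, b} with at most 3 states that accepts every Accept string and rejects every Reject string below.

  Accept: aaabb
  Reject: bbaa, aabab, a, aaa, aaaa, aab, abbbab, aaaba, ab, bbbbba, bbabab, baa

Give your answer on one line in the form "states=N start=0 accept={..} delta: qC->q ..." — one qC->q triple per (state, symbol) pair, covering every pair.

states=3 start=0 accept={2} delta: 0a->0 0b->1 1a->0 1b->2 2a->0 2b->0

State merging on the prefix tree: take the shortest (then alphabetical) example prefix whose next move is undefined and point that move at state 0, else 1, else 2, ...; a target is out if some Accept/Reject pair would then sit in one state with the same input left (inseparable). If every existing state is out, open a new one.
a: 0a undefined. 0a->0: ok.
b: 0b undefined. 0b->0: no, aaabb/bbaa meet in 0. Open state 1: 0b->1.
ba: 1a undefined. 1a->0: ok.
bb: 1b undefined. 1b->0: no, aaabb/bbaa meet in 0. 1b->1: no, aaabb/aabab meet in 1. Open state 2: 1b->2.
bba: 2a undefined. 2a->0: ok.
bbb: 2b undefined. 2b->0: ok.
All examples now run through 3 states with every (state, symbol) defined. Accept strings end in {2}, Reject strings end in {0,1}; accept={2}.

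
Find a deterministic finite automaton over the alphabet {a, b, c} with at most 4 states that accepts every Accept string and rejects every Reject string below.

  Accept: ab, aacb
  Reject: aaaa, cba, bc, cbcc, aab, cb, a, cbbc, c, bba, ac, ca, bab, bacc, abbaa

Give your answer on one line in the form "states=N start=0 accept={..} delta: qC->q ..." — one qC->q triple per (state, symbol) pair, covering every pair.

states=4 start=0 accept={3} delta: 0a->1 0b->1 0c->0 1a->2 1b->3 1c->0 2a->0 2b->0 2c->1 3a->0 3b->0 3c->0

State merging on the prefix tree: take the shortest (then alphabetical) example prefix whose next move is undefined and point that move at state 0, else 1, else 2, ...; a target is out if some Accept/Reject pair would then sit in one state with the same input left (inseparable). If every existing state is out, open a new one.
a: 0a undefined. 0a->0: no, ab/aab meet in 0 with "b" left. Open state 1: 0a->1.
b: 0b undefined. 0b->0: no, ab/bab meet in 1 with "b" left. 0b->1: ok.
c: 0c undefined. 0c->0: ok.
aa: 1a undefined. 1a->0: no, aacb/aab meet in 1. 1a->1: no, ab/aab meet in 1 with "b" left. Open state 2: 1a->2.
ab: 1b undefined. 1b->0: no, ab/cbbc meet in 0. 1b->1: no, ab/cb meet in 1. 1b->2: no, ab/cba meet in 2. Open state 3: 1b->3.
ac: 1c undefined. 1c->0: ok.
aaa: 2a undefined. 2a->0: ok.
aab: 2b undefined. 2b->0: ok.
aac: 2c undefined. 2c->0: no, aacb/aaaa meet in 1. 2c->1: ok.
abb: 3b undefined. 3b->0: ok.
bba: 3a undefined. 3a->0: ok.
cbbc: 3c undefined. 3c->0: ok.
All examples now run through 4 states with every (state, symbol) defined. Accept strings end in {3}, Reject strings end in {0,1,2}; accept={3}.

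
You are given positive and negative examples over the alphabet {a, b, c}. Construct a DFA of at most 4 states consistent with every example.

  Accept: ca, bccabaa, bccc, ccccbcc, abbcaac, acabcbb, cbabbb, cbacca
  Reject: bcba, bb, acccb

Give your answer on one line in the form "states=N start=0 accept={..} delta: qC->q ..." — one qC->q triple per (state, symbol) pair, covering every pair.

states=4 start=0 accept={1} delta: 0a->0 0b->0 0c->1 1a->1 1b->2 1c->1 2a->3 2b->1 2c->1 3a->1 3b->1 3c->0

State merging on the prefix tree: take the shortest (then alphabetical) example prefix whose next move is undefined and point that move at state 0, else 1, else 2, ...; a target is out if some Accept/Reject pair would then sit in one state with the same input left (inseparable). If every existing state is out, open a new one.
a: 0a undefined. 0a->0: ok.
b: 0b undefined. 0b->0: ok.
c: 0c undefined. 0c->0: no, ca/bcba meet in 0. Open state 1: 0c->1.
ca: 1a undefined. 1a->0: no, ca/bb meet in 0. 1a->1: ok.
cb: 1b undefined. 1b->0: no, acabcbb/bcba meet in 0. 1b->1: no, ca/bcba meet in 1. Open state 2: 1b->2.
cc: 1c undefined. 1c->0: no, bccabaa/bb meet in 0. 1c->1: ok.
cba: 2a undefined. 2a->0: no, bccabaa/bcba meet in 0. 2a->1: no, ca/bcba meet in 1. 2a->2: no, bccabaa/bcba meet in 2. Open state 3: 2a->3.
cbab: 3b undefined. 3b->0: no, cbabbb/bb meet in 0. 3b->1: ok.
cbac: 3c undefined. 3c->0: ok.
acabc: 2c undefined. 2c->0: no, acabcbb/bb meet in 0. 2c->1: ok.
cbabbb: 2b undefined. 2b->0: no, acabcbb/bb meet in 0. 2b->1: ok.
bccabaa: 3a undefined. 3a->0: no, bccabaa/bb meet in 0. 3a->1: ok.
All examples now run through 4 states with every (state, symbol) defined. Accept strings end in {1}, Reject strings end in {0,2,3}; accept={1}.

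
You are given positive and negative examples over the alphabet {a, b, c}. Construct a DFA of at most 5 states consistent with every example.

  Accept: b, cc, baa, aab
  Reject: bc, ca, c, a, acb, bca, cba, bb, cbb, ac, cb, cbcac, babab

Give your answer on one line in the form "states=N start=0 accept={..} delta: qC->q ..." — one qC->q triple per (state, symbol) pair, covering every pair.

states=3 start=0 accept={1} delta: 0a->0 0b->1 0c->2 1a->1 1b->2 1c->0 2a->2 2b->2 2c->1

Grow the machine one transition at a time. Run the examples from 0; the earliest place one falls off (shortest prefix, ties alphabetical) gets sent to the lowest-numbered state that keeps every Accept/Reject pair distinguishable — a pair clashes when both reach the same state with identical unread suffix — and to a fresh state only if none does.
a: 0a undefined. 0a->0: ok.
b: 0b undefined. 0b->0: no, b/a meet in 0. Open state 1: 0b->1.
c: 0c undefined. 0c->0: no, b/acb meet in 1. 0c->1: no, b/c meet in 1. Open state 2: 0c->2.
ba: 1a undefined. 1a->0: no, b/babab meet in 1. 1a->1: ok.
bb: 1b undefined. 1b->0: no, b/babab meet in 1. 1b->1: no, b/bb meet in 1. 1b->2: ok.
bc: 1c undefined. 1c->0: ok.
ca: 2a undefined. 2a->0: no, b/babab meet in 1. 2a->1: no, b/ca meet in 1. 2a->2: ok.
cb: 2b undefined. 2b->0: no, b/cbb meet in 1. 2b->1: no, b/acb meet in 1. 2b->2: ok.
cc: 2c undefined. 2c->0: no, cc/bc meet in 0. 2c->1: ok.
All examples now run through 3 states with every (state, symbol) defined. Accept strings end in {1}, Reject strings end in {0,2}; accept={1}.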